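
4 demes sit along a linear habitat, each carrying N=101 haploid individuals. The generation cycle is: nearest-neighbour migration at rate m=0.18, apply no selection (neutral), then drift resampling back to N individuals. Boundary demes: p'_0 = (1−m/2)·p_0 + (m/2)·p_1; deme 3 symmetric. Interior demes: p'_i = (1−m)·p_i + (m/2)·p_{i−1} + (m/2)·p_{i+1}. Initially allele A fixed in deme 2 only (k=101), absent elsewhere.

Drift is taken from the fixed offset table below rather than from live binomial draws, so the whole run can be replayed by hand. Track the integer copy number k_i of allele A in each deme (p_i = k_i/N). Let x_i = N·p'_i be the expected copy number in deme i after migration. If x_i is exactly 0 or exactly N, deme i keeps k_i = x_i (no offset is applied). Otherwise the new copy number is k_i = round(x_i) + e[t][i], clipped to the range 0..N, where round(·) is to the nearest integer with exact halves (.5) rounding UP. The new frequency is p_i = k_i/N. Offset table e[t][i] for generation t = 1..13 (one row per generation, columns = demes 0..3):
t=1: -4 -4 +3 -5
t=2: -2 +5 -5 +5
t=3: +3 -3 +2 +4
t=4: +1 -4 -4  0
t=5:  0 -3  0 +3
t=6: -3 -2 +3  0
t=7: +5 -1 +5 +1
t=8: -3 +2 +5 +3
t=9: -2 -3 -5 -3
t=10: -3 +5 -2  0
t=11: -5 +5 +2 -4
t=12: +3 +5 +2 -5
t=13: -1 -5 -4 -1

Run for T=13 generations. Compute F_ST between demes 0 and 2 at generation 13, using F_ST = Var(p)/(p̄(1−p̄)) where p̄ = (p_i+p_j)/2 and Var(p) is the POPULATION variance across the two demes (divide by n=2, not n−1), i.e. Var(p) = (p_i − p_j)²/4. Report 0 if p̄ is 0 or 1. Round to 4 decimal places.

0.0801

t=0: k=[0 0 101 0]
t=1: x=[0.0000 9.0900 82.8200 9.0900] k=[0 5 86 4]
t=2: x=[0.4500 11.8400 71.3300 11.3800] k=[0 17 66 16]
t=3: x=[1.5300 19.8800 57.0900 20.5000] k=[5 17 59 25]
t=4: x=[6.0800 19.7000 52.1600 28.0600] k=[7 16 48 28]
t=5: x=[7.8100 18.0700 43.3200 29.8000] k=[8 15 43 33]
t=6: x=[8.6300 16.8900 39.5800 33.9000] k=[6 15 43 34]
t=7: x=[6.8100 16.7100 39.6700 34.8100] k=[12 16 45 36]
t=8: x=[12.3600 18.2500 41.5800 36.8100] k=[9 20 47 40]
t=9: x=[9.9900 21.4400 43.9400 40.6300] k=[8 18 39 38]
t=10: x=[8.9000 18.9900 37.0200 38.0900] k=[6 24 35 38]
t=11: x=[7.6200 23.3700 34.2800 37.7300] k=[3 28 36 34]
t=12: x=[5.2500 26.4700 35.1000 34.1800] k=[8 31 37 29]
t=13: x=[10.0700 29.4700 35.7400 29.7200] k=[9 24 32 29]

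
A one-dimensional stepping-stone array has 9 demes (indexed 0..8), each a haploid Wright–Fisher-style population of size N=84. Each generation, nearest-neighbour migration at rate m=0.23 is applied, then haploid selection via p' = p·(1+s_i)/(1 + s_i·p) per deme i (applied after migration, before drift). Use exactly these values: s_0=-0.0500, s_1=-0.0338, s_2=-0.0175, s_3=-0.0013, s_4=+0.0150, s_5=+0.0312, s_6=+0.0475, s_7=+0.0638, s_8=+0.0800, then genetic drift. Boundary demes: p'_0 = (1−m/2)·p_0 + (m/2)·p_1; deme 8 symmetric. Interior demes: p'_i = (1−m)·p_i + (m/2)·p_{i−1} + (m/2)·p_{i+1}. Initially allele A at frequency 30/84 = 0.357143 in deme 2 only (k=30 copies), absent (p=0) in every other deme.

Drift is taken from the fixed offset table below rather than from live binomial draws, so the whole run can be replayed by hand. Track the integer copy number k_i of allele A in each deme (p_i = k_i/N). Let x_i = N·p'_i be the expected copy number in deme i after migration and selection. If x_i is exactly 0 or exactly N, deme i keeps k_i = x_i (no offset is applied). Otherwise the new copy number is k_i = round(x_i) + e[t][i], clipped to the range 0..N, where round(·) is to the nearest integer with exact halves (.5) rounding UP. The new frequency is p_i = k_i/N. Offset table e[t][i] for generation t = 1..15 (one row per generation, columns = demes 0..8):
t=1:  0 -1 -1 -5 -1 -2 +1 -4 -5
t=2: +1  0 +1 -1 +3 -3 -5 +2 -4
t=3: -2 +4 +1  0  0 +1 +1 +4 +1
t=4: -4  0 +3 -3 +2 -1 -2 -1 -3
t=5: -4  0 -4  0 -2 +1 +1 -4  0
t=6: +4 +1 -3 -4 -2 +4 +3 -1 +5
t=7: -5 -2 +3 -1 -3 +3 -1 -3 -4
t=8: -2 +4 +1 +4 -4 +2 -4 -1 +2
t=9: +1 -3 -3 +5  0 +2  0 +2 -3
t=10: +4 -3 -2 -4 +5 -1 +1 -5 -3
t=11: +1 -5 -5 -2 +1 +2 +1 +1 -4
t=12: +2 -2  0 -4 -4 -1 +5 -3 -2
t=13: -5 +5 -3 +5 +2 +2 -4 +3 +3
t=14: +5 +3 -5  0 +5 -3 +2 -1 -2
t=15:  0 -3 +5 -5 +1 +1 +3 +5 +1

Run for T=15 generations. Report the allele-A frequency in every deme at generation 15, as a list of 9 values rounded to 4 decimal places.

t=0: k=[0 0 30 0 0 0 0 0 0]
t=1: x=[0.0000 3.3380 22.8055 3.4457 0.0000 0.0000 0.0000 0.0000 0.0000] k=[0 2 22 0 0 0 0 0 0]
t=2: x=[0.2185 3.9389 16.9301 2.5268 0.0000 0.0000 0.0000 0.0000 0.0000] k=[1 4 18 2 0 0 0 0 0]
t=3: x=[1.2788 5.0978 14.3388 3.6055 0.2334 0.0000 0.0000 0.0000 0.0000] k=[0 9 15 4 0 0 0 0 0]
t=4: x=[0.9839 8.3917 12.8516 4.7991 0.4669 0.0000 0.0000 0.0000 0.0000] k=[0 8 16 2 2 0 0 0 0]
t=5: x=[0.8745 7.7546 13.2715 3.6055 1.7960 0.2372 0.0000 0.0000 0.0000] k=[0 8 9 4 0 1 0 0 0]
t=6: x=[0.8745 6.9720 8.1787 4.1099 0.5836 0.7938 0.1205 0.0000 0.0000] k=[5 8 5 0 0 5 3 0 0]
t=7: x=[5.0940 7.0838 4.6912 0.5743 0.5836 4.3192 3.0171 0.3669 0.0000] k=[0 5 8 0 0 7 2 0 0]
t=8: x=[0.5464 4.6176 6.6264 0.9188 0.8170 5.7833 2.4531 0.2446 0.0000] k=[0 9 8 5 0 8 0 0 0]
t=9: x=[0.9839 7.6087 7.6464 4.7642 1.5170 6.3377 0.9632 0.0000 0.0000] k=[2 5 5 10 2 8 1 0 0]
t=10: x=[2.2309 4.5061 5.4838 8.4951 3.6618 6.6918 1.7686 0.1223 0.0000] k=[6 2 3 4 9 6 3 0 0]
t=11: x=[5.2804 2.4905 2.9493 4.4545 8.1894 6.1734 3.1372 0.3669 0.0000] k=[6 0 0 2 9 8 4 1 0]
t=12: x=[5.0605 0.6669 0.2260 2.5718 8.1894 7.8715 4.3005 1.3073 0.1242] k=[7 0 0 0 4 7 9 0 0]
t=13: x=[5.9070 0.7780 0.0000 0.4594 3.9405 7.0817 8.0671 1.1002 0.0000] k=[1 6 0 5 6 9 4 4 0]
t=14: x=[1.4977 4.5837 1.2432 4.5344 6.3164 8.3072 4.7799 3.7558 0.4966] k=[6 8 0 5 11 5 7 3 0]
t=15: x=[5.9405 6.6368 1.4693 5.1088 9.7476 6.0913 6.5862 3.3059 0.3725] k=[6 4 6 0 11 7 10 8 1]

[0.0714, 0.0476, 0.0714, 0.0000, 0.1310, 0.0833, 0.1190, 0.0952, 0.0119]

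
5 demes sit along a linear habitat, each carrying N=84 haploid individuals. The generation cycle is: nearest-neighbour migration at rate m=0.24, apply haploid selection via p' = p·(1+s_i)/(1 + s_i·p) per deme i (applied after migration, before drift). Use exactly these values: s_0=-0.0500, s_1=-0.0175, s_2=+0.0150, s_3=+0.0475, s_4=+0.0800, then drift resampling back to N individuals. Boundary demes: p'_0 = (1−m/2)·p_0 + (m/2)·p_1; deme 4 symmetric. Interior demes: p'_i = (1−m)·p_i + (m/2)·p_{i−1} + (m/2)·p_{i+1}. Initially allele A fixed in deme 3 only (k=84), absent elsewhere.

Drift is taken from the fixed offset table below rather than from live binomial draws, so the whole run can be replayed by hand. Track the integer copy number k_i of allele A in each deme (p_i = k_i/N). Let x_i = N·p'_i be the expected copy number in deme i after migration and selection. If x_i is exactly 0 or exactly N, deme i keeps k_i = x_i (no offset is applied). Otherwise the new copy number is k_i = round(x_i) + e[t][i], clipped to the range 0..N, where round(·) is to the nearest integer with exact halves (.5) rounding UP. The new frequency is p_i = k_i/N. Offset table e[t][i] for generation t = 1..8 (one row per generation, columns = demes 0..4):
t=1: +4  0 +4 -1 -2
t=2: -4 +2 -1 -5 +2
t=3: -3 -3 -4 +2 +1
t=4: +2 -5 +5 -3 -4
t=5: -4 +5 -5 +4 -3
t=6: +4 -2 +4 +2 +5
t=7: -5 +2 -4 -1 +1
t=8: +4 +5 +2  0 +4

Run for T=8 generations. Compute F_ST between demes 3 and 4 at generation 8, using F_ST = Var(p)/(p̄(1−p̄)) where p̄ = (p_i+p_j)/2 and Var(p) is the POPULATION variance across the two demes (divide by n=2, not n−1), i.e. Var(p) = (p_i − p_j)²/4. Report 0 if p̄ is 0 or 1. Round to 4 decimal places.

0.0070

t=0: k=[0 0 0 84 0]
t=1: x=[0.0000 0.0000 10.2128 64.5424 10.7829] k=[0 0 14 64 9]
t=2: x=[0.0000 1.6512 18.5342 52.3208 16.6014] k=[0 4 18 47 19]
t=3: x=[0.4561 5.1145 20.0262 41.1335 23.6453] k=[0 2 16 43 25]
t=4: x=[0.2280 3.3822 17.7677 38.5660 28.5932] k=[2 0 23 36 25]
t=5: x=[1.6738 2.9493 22.0412 34.0554 27.7305] k=[0 8 17 38 25]
t=6: x=[0.9125 7.9914 18.6552 34.8625 27.9771] k=[5 6 23 37 33]
t=7: x=[4.8789 7.7943 22.8871 35.7898 35.0411] k=[0 10 19 35 36]
t=8: x=[1.1408 9.7271 20.0665 34.1361 37.4700] k=[5 15 22 34 41]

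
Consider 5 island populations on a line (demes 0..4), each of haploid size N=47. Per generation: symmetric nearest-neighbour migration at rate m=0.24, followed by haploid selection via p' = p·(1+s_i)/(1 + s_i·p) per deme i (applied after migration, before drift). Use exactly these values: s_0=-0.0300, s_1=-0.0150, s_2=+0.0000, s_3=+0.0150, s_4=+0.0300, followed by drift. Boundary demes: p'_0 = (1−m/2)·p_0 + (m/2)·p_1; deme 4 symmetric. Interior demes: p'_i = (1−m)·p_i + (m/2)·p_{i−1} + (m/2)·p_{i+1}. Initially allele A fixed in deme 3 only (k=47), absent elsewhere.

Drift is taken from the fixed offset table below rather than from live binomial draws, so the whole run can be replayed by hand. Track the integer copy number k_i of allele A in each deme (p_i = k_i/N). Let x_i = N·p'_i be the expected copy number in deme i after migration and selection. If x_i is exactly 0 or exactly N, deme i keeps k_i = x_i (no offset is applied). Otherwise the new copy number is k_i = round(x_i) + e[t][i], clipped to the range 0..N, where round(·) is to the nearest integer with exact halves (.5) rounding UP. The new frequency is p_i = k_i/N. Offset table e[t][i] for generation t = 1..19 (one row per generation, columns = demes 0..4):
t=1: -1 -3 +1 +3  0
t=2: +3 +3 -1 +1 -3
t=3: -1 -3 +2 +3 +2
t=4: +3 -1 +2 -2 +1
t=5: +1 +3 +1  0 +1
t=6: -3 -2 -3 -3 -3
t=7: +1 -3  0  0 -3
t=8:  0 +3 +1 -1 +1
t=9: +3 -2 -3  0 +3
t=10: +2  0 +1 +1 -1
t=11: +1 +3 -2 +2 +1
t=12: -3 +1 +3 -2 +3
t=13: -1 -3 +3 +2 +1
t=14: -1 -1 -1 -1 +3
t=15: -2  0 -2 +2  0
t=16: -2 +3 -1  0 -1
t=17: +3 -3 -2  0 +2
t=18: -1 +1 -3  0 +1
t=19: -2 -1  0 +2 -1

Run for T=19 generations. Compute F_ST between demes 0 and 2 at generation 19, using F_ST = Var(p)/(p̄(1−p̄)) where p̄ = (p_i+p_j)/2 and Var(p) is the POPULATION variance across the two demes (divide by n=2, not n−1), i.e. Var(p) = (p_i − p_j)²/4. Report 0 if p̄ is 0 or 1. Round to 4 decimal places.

t=0: k=[0 0 0 47 0]
t=1: x=[0.0000 0.0000 5.6400 35.8471 5.7884] k=[0 0 7 39 6]
t=2: x=[0.0000 0.8276 10.0000 31.3558 10.1940] k=[0 4 9 32 7]
t=3: x=[0.4657 4.0635 11.1600 26.4124 10.2347] k=[0 1 13 29 12]
t=4: x=[0.1164 2.2869 13.4800 25.2141 14.3328] k=[3 1 15 23 15]
t=5: x=[2.6819 2.8789 14.2800 21.2532 16.2730] k=[4 6 15 21 17]
t=6: x=[4.1240 6.7521 14.6400 19.9708 17.8057] k=[1 5 12 17 15]
t=7: x=[1.4370 5.2886 11.7600 16.3182 15.5460] k=[2 2 12 16 13]
t=8: x=[1.9425 3.1552 11.2800 15.3133 13.6444] k=[2 6 12 14 15]
t=9: x=[2.4094 6.1587 11.5200 14.0261 15.1822] k=[5 4 9 14 18]
t=10: x=[4.7484 4.6562 9.0000 14.0261 17.8460] k=[7 5 10 15 17]
t=11: x=[6.5856 5.7631 10.0000 14.7905 17.0801] k=[8 9 8 17 18]
t=12: x=[7.9174 8.6528 9.2000 16.1977 18.2086] k=[5 10 12 14 21]
t=13: x=[5.4515 9.5247 12.0000 14.7503 20.5010] k=[4 7 15 17 22]
t=14: x=[4.2410 7.5042 14.2800 17.5233 21.7450] k=[3 7 13 17 25]
t=15: x=[3.3831 7.1479 12.7600 17.6438 24.3870] k=[1 7 11 20 24]
t=16: x=[1.6702 6.6730 11.6000 19.5698 23.8673] k=[0 10 11 20 23]
t=17: x=[1.1649 8.8113 11.9600 19.4495 22.9870] k=[4 6 10 19 25]
t=18: x=[4.1240 6.1587 10.6000 18.8077 24.6267] k=[3 7 8 19 26]
t=19: x=[3.3831 6.5543 9.2000 18.6873 25.5052] k=[1 6 9 21 25]

0.0762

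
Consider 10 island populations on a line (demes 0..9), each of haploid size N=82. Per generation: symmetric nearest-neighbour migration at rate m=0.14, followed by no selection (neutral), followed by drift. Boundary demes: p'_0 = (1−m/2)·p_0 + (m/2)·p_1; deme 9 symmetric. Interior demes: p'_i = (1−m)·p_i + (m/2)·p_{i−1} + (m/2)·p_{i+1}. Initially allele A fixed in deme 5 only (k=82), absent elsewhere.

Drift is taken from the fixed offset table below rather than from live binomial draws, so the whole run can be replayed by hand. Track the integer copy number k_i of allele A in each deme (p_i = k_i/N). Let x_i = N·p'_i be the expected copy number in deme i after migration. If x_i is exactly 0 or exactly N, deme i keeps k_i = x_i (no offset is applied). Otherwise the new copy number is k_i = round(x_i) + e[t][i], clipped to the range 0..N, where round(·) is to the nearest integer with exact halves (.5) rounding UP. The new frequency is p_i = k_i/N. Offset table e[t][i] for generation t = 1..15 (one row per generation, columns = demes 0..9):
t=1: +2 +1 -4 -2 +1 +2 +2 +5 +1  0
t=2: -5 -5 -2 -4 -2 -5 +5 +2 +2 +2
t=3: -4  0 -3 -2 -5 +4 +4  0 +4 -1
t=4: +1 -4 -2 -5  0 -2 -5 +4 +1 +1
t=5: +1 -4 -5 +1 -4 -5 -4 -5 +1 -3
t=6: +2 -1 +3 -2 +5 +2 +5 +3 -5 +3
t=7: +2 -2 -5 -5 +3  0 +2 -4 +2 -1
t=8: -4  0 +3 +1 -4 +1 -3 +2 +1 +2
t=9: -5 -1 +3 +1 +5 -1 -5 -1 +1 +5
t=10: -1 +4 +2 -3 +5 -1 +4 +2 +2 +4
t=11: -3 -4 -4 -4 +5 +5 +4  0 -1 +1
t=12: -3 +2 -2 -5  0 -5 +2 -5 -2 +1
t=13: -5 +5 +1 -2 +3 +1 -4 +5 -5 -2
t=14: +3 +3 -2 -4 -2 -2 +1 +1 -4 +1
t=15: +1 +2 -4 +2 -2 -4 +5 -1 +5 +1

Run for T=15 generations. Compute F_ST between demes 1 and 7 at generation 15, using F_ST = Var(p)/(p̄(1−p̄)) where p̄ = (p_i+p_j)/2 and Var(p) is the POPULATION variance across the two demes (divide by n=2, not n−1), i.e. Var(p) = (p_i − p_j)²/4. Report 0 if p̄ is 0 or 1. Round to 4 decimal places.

0.0013

t=0: k=[0 0 0 0 0 82 0 0 0 0]
t=1: x=[0.0000 0.0000 0.0000 0.0000 5.7400 70.5200 5.7400 0.0000 0.0000 0.0000] k=[0 0 0 0 7 73 8 0 0 0]
t=2: x=[0.0000 0.0000 0.0000 0.4900 11.1300 63.8300 11.9900 0.5600 0.0000 0.0000] k=[0 0 0 0 9 59 17 3 0 0]
t=3: x=[0.0000 0.0000 0.0000 0.6300 11.8700 52.5600 18.9600 3.7700 0.2100 0.0000] k=[0 0 0 0 7 57 23 4 4 0]
t=4: x=[0.0000 0.0000 0.0000 0.4900 10.0100 51.1200 24.0500 5.3300 3.7200 0.2800] k=[0 0 0 0 10 49 19 9 5 1]
t=5: x=[0.0000 0.0000 0.0000 0.7000 12.0300 44.1700 20.4000 9.4200 5.0000 1.2800] k=[0 0 0 2 8 39 16 4 6 0]
t=6: x=[0.0000 0.0000 0.1400 2.2800 9.7500 35.2200 16.7700 4.9800 5.4400 0.4200] k=[0 0 3 0 15 37 22 8 0 3]
t=7: x=[0.0000 0.2100 2.5800 1.2600 15.4900 34.4100 22.0700 8.4200 0.7700 2.7900] k=[0 0 0 0 18 34 24 4 3 2]
t=8: x=[0.0000 0.0000 0.0000 1.2600 17.8600 32.1800 23.3000 5.3300 3.0000 2.0700] k=[0 0 0 2 14 33 20 7 4 4]
t=9: x=[0.0000 0.0000 0.1400 2.7000 14.4900 30.7600 20.0000 7.7000 4.2100 4.0000] k=[0 0 3 4 19 30 15 7 5 9]
t=10: x=[0.0000 0.2100 2.8600 4.9800 18.7200 28.1800 15.4900 7.4200 5.4200 8.7200] k=[0 4 5 2 24 27 19 9 7 13]
t=11: x=[0.2800 3.7900 4.7200 3.7500 22.6700 26.2300 18.8600 9.5600 7.5600 12.5800] k=[0 0 1 0 28 31 23 10 7 14]
t=12: x=[0.0000 0.0700 0.8600 2.0300 26.2500 30.2300 22.6500 10.7000 7.7000 13.5100] k=[0 2 0 0 26 25 25 6 6 15]
t=13: x=[0.1400 1.7200 0.1400 1.8200 24.1100 25.0700 23.6700 7.3300 6.6300 14.3700] k=[0 7 1 0 27 26 20 12 2 12]
t=14: x=[0.4900 6.0900 1.3500 1.9600 25.0400 25.6500 19.8600 11.8600 3.4000 11.3000] k=[3 9 0 0 23 24 21 13 0 12]
t=15: x=[3.4200 7.9500 0.6300 1.6100 21.4600 23.7200 20.6500 12.6500 1.7500 11.1600] k=[4 10 0 4 19 20 26 12 7 12]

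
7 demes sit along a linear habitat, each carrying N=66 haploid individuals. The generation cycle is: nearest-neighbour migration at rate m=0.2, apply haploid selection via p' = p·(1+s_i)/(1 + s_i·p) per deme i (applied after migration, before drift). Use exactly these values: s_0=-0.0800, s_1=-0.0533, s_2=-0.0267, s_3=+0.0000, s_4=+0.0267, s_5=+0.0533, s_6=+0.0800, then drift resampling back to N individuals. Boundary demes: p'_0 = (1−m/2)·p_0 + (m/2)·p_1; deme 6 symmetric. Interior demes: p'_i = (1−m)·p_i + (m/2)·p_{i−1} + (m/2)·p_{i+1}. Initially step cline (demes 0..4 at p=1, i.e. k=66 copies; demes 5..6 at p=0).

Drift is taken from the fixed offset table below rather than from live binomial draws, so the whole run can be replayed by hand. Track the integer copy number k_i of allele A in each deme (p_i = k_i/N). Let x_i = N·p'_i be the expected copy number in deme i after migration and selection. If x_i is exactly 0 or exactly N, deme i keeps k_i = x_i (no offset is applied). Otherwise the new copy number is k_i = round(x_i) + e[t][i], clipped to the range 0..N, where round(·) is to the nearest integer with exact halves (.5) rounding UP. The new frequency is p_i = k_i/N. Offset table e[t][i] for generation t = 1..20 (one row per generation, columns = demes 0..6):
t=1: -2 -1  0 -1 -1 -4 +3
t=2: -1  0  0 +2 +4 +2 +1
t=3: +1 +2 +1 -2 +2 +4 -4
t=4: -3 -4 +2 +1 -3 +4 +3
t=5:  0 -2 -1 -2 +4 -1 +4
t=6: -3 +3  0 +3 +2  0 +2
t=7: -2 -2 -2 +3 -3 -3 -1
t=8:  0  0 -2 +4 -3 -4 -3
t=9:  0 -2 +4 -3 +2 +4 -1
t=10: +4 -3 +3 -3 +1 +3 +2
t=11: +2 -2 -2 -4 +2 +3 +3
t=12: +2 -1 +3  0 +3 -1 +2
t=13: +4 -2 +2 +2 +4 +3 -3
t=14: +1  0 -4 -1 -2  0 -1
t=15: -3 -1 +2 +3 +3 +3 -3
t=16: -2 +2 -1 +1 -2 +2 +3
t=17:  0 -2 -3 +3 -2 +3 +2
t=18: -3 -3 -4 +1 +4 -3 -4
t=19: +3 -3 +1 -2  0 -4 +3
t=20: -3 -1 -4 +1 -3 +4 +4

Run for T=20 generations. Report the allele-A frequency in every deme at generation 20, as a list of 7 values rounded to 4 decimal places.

t=0: k=[66 66 66 66 66 0 0]
t=1: x=[66.0000 66.0000 66.0000 66.0000 59.5549 6.9149 0.0000] k=[66 66 66 66 59 3 0]
t=2: x=[66.0000 66.0000 66.0000 65.3000 54.3549 8.6842 0.3239] k=[66 66 66 66 58 11 1]
t=3: x=[66.0000 66.0000 66.0000 65.2000 54.3549 15.3019 2.1548] k=[66 66 66 63 56 19 0]
t=4: x=[66.0000 66.0000 65.6918 62.6000 53.2729 21.5467 2.0473] k=[66 66 66 64 50 26 5]
t=5: x=[66.0000 66.0000 65.7945 62.8000 49.3304 27.1257 7.6026] k=[66 66 65 61 53 26 12]
t=6: x=[66.0000 65.8944 64.6651 60.6000 51.4018 28.1348 14.2407] k=[66 66 65 64 53 28 16]
t=7: x=[66.0000 65.8944 64.9730 63.0000 51.8944 30.1483 18.1966] k=[66 64 63 66 49 27 17]
t=8: x=[65.7827 63.9963 63.3316 64.0000 48.8368 29.0417 19.0249] k=[66 64 61 66 46 25 16]
t=9: x=[65.7827 63.7857 61.6923 63.5000 46.2664 27.0247 17.8856] k=[66 62 66 61 48 31 17]
t=10: x=[65.5654 62.6290 65.0757 60.2000 47.9476 32.1555 19.4385] k=[66 60 66 57 49 35 21]
t=11: x=[65.3483 60.9504 64.4598 57.1000 48.7380 35.8521 23.5525] k=[66 59 62 53 51 39 27]
t=12: x=[65.2398 59.6945 60.6689 53.7000 50.3172 39.8244 29.4494] k=[66 59 64 54 53 39 31]
t=13: x=[65.2398 59.9036 62.4092 54.9000 51.9930 40.4181 33.0693] k=[66 58 64 57 56 43 30]
t=14: x=[65.1314 59.0674 62.6141 57.6000 55.0429 43.7719 32.5684] k=[66 59 59 57 53 44 32]
t=15: x=[65.2398 59.3809 58.6246 56.8000 52.7808 44.4602 34.4689] k=[62 58 61 60 56 47 31]
t=16: x=[61.2450 58.3367 60.4643 59.7000 55.7306 47.0100 33.8696] k=[59 60 59 61 54 49 37]
t=17: x=[58.5676 59.4854 59.1353 60.1000 54.4532 48.9645 39.4303] k=[59 57 56 63 52 52 41]
t=18: x=[58.2475 56.6698 56.5836 61.2000 53.3713 51.4962 43.2604] k=[55 54 53 62 57 48 39]
t=19: x=[54.1087 53.4528 53.7320 60.6000 56.8104 48.6717 41.1041] k=[57 50 55 59 57 45 44]
t=20: x=[55.5896 50.5617 54.6479 58.4000 56.2215 46.8143 45.2113] k=[53 50 51 59 53 51 49]

[0.8030, 0.7576, 0.7727, 0.8939, 0.8030, 0.7727, 0.7424]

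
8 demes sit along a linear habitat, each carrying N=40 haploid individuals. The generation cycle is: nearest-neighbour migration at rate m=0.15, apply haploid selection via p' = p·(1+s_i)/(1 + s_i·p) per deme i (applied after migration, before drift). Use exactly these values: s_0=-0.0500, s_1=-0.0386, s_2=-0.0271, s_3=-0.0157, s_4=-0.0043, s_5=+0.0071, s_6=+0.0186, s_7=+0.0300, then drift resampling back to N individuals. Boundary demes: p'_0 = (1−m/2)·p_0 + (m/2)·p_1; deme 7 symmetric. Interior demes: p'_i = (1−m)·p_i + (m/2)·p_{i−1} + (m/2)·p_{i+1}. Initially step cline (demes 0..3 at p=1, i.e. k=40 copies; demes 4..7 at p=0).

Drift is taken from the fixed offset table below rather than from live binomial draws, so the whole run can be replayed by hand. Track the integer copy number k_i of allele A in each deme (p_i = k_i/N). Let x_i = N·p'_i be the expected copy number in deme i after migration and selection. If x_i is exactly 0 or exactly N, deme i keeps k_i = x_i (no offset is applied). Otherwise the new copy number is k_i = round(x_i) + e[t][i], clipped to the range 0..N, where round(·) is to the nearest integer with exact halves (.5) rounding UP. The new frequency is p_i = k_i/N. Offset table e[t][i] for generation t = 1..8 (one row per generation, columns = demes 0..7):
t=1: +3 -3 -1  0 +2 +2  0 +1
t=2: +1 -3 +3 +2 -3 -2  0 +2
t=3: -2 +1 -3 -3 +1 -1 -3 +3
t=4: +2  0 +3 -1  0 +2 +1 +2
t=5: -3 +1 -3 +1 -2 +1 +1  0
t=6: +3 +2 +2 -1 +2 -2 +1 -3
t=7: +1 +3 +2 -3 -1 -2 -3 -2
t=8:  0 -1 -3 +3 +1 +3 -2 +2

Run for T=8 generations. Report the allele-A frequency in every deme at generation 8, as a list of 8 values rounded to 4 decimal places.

t=0: k=[40 40 40 40 0 0 0 0]
t=1: x=[40.0000 40.0000 40.0000 36.9558 2.9881 0.0000 0.0000 0.0000] k=[40 40 40 37 5 0 0 0]
t=2: x=[40.0000 40.0000 39.7688 34.7533 7.0001 0.3776 0.0000 0.0000] k=[40 40 40 37 4 0 0 0]
t=3: x=[40.0000 40.0000 39.7688 34.6774 6.1525 0.3021 0.0000 0.0000] k=[40 40 37 32 7 0 0 0]
t=4: x=[40.0000 39.7660 36.7693 30.3849 8.3216 0.5287 0.0000 0.0000] k=[40 40 40 29 8 3 0 0]
t=5: x=[40.0000 40.0000 39.1525 28.1183 9.1695 3.1706 0.2292 0.0000] k=[40 40 36 29 7 4 1 0]
t=6: x=[40.0000 39.6880 35.6701 27.7409 8.3964 4.0255 1.1708 0.0772] k=[40 40 38 27 10 2 2 0]
t=7: x=[40.0000 39.8440 37.2556 26.4084 10.6413 2.6173 1.8828 0.1545] k=[40 40 39 23 10 1 0 0]
t=8: x=[40.0000 39.9220 37.8190 23.0707 10.2671 1.6109 0.0764 0.0000] k=[40 39 35 26 11 5 0 0]

[1.0000, 0.9750, 0.8750, 0.6500, 0.2750, 0.1250, 0.0000, 0.0000]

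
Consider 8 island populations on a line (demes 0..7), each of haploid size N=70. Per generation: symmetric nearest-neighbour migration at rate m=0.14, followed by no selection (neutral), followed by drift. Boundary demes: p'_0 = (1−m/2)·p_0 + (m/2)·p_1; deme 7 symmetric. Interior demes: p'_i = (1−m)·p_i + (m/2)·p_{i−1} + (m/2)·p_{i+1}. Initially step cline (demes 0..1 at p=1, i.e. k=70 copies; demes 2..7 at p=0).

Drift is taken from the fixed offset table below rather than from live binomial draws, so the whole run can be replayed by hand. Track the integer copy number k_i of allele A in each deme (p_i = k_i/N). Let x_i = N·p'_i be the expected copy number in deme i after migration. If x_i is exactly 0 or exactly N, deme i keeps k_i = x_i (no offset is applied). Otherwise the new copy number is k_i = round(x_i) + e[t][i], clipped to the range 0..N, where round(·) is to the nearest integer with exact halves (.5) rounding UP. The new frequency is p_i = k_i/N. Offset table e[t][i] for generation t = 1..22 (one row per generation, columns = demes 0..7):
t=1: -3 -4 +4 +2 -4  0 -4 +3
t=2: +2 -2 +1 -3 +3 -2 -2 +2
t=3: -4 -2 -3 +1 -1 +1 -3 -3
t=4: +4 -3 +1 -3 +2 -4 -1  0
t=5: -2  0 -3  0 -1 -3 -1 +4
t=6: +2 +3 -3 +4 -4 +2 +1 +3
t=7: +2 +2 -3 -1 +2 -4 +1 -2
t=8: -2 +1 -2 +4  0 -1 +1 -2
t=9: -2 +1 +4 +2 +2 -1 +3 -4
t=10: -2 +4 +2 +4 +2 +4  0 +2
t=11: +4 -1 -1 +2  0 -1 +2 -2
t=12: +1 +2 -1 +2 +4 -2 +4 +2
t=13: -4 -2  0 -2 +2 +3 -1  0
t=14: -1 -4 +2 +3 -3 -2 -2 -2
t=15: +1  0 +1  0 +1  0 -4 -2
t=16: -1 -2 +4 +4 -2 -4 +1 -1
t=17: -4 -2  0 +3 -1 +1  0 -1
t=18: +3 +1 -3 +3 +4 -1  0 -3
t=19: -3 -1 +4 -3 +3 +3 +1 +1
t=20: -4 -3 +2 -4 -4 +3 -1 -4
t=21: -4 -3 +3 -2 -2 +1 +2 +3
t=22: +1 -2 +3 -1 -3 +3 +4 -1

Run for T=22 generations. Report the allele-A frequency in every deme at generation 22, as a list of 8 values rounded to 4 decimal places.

t=0: k=[70 70 0 0 0 0 0 0]
t=1: x=[70.0000 65.1000 4.9000 0.0000 0.0000 0.0000 0.0000 0.0000] k=[70 61 9 0 0 0 0 0]
t=2: x=[69.3700 57.9900 12.0100 0.6300 0.0000 0.0000 0.0000 0.0000] k=[70 56 13 0 0 0 0 0]
t=3: x=[69.0200 53.9700 15.1000 0.9100 0.0000 0.0000 0.0000 0.0000] k=[65 52 12 2 0 0 0 0]
t=4: x=[64.0900 50.1100 14.1000 2.5600 0.1400 0.0000 0.0000 0.0000] k=[68 47 15 0 2 0 0 0]
t=5: x=[66.5300 46.2300 16.1900 1.1900 1.7200 0.1400 0.0000 0.0000] k=[65 46 13 1 1 0 0 0]
t=6: x=[63.6700 45.0200 14.4700 1.8400 0.9300 0.0700 0.0000 0.0000] k=[66 48 11 6 0 2 0 0]
t=7: x=[64.7400 46.6700 13.2400 5.9300 0.5600 1.7200 0.1400 0.0000] k=[67 49 10 5 3 0 1 0]
t=8: x=[65.7400 47.5300 12.3800 5.2100 2.9300 0.2800 0.8600 0.0700] k=[64 49 10 9 3 0 2 0]
t=9: x=[62.9500 47.3200 12.6600 8.6500 3.2100 0.3500 1.7200 0.1400] k=[61 48 17 11 5 0 5 0]
t=10: x=[60.0900 46.7400 18.7500 11.0000 5.0700 0.7000 4.3000 0.3500] k=[58 51 21 15 7 5 4 2]
t=11: x=[57.5100 49.3900 22.6800 14.8600 7.4200 5.0700 3.9300 2.1400] k=[62 48 22 17 7 4 6 0]
t=12: x=[61.0200 47.1600 23.4700 16.6500 7.4900 4.3500 5.4400 0.4200] k=[62 49 22 19 11 2 9 2]
t=13: x=[61.0900 48.0200 23.6800 18.6500 10.9300 3.1200 8.0200 2.4900] k=[57 46 24 17 13 6 7 2]
t=14: x=[56.2300 45.2300 25.0500 17.2100 12.7900 6.5600 6.5800 2.3500] k=[55 41 27 20 10 5 5 0]
t=15: x=[54.0200 41.0000 27.4900 19.7900 10.3500 5.3500 4.6500 0.3500] k=[55 41 28 20 11 5 1 0]
t=16: x=[54.0200 41.0700 28.3500 19.9300 11.2100 5.1400 1.2100 0.0700] k=[53 39 32 24 9 1 2 0]
t=17: x=[52.0200 39.4900 31.9300 23.5100 9.4900 1.6300 1.7900 0.1400] k=[48 37 32 27 8 3 2 0]
t=18: x=[47.2300 37.4200 32.0000 26.0200 8.9800 3.2800 1.9300 0.1400] k=[50 38 29 29 13 2 2 0]
t=19: x=[49.1600 38.2100 29.6300 27.8800 13.3500 2.7700 1.8600 0.1400] k=[46 37 34 25 16 6 3 1]
t=20: x=[45.3700 37.4200 33.5800 25.0000 15.9300 6.4900 3.0700 1.1400] k=[41 34 36 21 12 9 2 0]
t=21: x=[40.5100 34.6300 34.8100 21.4200 12.4200 8.7200 2.3500 0.1400] k=[37 32 38 19 10 10 4 3]
t=22: x=[36.6500 32.7700 36.2500 19.7000 10.6300 9.5800 4.3500 3.0700] k=[38 31 39 19 8 13 8 2]

[0.5429, 0.4429, 0.5571, 0.2714, 0.1143, 0.1857, 0.1143, 0.0286]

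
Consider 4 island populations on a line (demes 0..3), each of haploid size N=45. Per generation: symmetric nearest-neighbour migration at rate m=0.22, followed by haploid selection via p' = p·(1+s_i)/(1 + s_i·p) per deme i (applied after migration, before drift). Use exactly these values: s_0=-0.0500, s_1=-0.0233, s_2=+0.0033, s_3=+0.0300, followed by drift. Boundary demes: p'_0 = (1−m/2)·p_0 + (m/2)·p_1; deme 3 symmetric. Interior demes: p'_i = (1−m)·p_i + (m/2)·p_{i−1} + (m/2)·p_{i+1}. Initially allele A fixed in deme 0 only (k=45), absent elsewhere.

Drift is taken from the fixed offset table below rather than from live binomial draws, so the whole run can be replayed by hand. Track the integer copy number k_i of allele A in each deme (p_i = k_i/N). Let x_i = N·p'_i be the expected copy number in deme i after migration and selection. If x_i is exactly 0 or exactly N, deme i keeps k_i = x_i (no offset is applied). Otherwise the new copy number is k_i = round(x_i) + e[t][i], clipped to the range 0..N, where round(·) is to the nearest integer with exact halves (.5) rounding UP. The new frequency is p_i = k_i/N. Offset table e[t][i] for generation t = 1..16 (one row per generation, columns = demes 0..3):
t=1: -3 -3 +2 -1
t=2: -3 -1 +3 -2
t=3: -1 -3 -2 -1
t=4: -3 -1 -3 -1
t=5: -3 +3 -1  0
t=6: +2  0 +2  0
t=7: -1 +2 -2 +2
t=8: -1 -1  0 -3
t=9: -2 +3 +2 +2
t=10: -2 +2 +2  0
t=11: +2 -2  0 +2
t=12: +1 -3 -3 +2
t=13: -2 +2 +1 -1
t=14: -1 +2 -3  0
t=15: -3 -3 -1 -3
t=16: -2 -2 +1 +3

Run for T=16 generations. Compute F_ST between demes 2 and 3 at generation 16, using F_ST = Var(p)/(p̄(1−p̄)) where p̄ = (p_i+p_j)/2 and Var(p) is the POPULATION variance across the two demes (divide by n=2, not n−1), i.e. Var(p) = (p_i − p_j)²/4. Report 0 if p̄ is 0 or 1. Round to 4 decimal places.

t=0: k=[45 0 0 0]
t=1: x=[39.8195 4.8471 0.0000 0.0000] k=[37 2 0 0]
t=2: x=[32.6968 5.5149 0.2207 0.0000] k=[30 5 3 0]
t=3: x=[26.6958 7.3833 2.8989 0.3398] k=[26 4 1 0]
t=4: x=[23.0037 5.9669 1.2239 0.1133] k=[20 5 0 0]
t=5: x=[17.7953 5.9767 0.5518 0.0000] k=[15 9 0 0]
t=6: x=[13.8436 8.5062 0.9932 0.0000] k=[16 9 3 0]
t=7: x=[14.7176 8.9399 3.3402 0.3398] k=[14 11 1 2]
t=8: x=[13.1868 10.0448 2.2169 1.9443] k=[12 9 2 0]
t=9: x=[11.2321 8.3978 2.5579 0.2266] k=[9 11 5 2]
t=10: x=[8.8497 9.9363 5.3455 2.3962] k=[7 12 7 2]
t=11: x=[7.2332 10.7065 7.0195 2.6220] k=[9 9 7 5]
t=12: x=[8.6364 8.6146 7.0195 5.3580] k=[10 6 4 7]
t=13: x=[9.1795 6.0947 4.5635 6.8397] k=[7 8 6 6]
t=14: x=[6.8083 7.5212 6.2377 6.1554] k=[6 10 3 6]
t=15: x=[6.1621 8.6244 4.1123 5.8181] k=[3 6 3 3]
t=16: x=[3.1752 5.2300 3.3402 3.0838] k=[1 3 4 6]

0.0050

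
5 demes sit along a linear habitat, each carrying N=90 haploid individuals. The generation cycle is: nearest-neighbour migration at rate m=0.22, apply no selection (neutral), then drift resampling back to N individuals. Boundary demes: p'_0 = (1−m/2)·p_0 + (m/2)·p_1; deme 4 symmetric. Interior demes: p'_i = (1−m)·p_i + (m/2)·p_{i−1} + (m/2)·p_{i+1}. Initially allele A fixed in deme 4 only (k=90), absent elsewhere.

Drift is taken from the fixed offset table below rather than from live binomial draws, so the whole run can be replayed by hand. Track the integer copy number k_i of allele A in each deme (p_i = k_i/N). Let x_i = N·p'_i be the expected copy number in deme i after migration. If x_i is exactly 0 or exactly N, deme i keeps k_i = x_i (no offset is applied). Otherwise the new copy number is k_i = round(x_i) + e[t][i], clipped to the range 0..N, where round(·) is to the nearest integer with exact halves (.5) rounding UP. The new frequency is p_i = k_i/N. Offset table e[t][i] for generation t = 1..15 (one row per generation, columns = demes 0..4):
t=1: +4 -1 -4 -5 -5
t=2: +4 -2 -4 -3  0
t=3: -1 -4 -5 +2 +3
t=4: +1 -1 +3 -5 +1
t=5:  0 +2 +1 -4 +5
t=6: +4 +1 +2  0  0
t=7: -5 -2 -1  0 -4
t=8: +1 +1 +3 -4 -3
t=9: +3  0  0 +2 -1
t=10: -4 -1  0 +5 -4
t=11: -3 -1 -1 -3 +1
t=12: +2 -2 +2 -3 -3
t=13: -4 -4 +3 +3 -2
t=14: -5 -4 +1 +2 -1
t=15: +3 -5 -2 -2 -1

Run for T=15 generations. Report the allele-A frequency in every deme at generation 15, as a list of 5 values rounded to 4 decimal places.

t=0: k=[0 0 0 0 90]
t=1: x=[0.0000 0.0000 0.0000 9.9000 80.1000] k=[0 0 0 5 75]
t=2: x=[0.0000 0.0000 0.5500 12.1500 67.3000] k=[0 0 0 9 67]
t=3: x=[0.0000 0.0000 0.9900 14.3900 60.6200] k=[0 0 0 16 64]
t=4: x=[0.0000 0.0000 1.7600 19.5200 58.7200] k=[0 0 5 15 60]
t=5: x=[0.0000 0.5500 5.5500 18.8500 55.0500] k=[0 3 7 15 60]
t=6: x=[0.3300 3.1100 7.4400 19.0700 55.0500] k=[4 4 9 19 55]
t=7: x=[4.0000 4.5500 9.5500 21.8600 51.0400] k=[0 3 9 22 47]
t=8: x=[0.3300 3.3300 9.7700 23.3200 44.2500] k=[1 4 13 19 41]
t=9: x=[1.3300 4.6600 12.6700 20.7600 38.5800] k=[4 5 13 23 38]
t=10: x=[4.1100 5.7700 13.2200 23.5500 36.3500] k=[0 5 13 29 32]
t=11: x=[0.5500 5.3300 13.8800 27.5700 31.6700] k=[0 4 13 25 33]
t=12: x=[0.4400 4.5500 13.3300 24.5600 32.1200] k=[2 3 15 22 29]
t=13: x=[2.1100 4.2100 14.4500 22.0000 28.2300] k=[0 0 17 25 26]
t=14: x=[0.0000 1.8700 16.0100 24.2300 25.8900] k=[0 0 17 26 25]
t=15: x=[0.0000 1.8700 16.1200 24.9000 25.1100] k=[0 0 14 23 24]

[0.0000, 0.0000, 0.1556, 0.2556, 0.2667]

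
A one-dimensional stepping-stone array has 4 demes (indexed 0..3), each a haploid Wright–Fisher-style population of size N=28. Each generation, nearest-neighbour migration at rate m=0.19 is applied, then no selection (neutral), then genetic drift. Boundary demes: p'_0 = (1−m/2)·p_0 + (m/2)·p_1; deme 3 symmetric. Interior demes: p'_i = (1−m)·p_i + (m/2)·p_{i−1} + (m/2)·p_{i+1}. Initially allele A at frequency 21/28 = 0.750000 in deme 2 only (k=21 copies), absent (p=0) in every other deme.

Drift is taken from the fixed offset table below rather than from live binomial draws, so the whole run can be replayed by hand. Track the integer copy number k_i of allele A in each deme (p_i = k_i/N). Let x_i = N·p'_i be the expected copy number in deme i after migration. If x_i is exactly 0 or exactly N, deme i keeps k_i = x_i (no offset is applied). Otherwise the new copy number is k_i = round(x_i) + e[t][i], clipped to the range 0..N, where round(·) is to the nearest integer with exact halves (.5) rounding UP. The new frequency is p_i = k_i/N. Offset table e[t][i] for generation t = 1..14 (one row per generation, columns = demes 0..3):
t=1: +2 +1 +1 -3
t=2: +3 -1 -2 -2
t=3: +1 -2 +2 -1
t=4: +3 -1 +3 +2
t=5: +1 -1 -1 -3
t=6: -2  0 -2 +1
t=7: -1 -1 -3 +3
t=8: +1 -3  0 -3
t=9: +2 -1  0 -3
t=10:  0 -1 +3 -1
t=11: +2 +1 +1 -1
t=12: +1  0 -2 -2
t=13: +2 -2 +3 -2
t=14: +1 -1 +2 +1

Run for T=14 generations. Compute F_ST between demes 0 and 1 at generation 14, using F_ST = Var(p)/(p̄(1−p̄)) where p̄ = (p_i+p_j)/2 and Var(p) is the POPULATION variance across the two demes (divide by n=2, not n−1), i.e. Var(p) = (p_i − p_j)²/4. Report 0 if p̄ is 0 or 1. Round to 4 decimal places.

t=0: k=[0 0 21 0]
t=1: x=[0.0000 1.9950 17.0100 1.9950] k=[0 3 18 0]
t=2: x=[0.2850 4.1400 14.8650 1.7100] k=[3 3 13 0]
t=3: x=[3.0000 3.9500 10.8150 1.2350] k=[4 2 13 0]
t=4: x=[3.8100 3.2350 10.7200 1.2350] k=[7 2 14 3]
t=5: x=[6.5250 3.6150 11.8150 4.0450] k=[8 3 11 1]
t=6: x=[7.5250 4.2350 9.2900 1.9500] k=[6 4 7 3]
t=7: x=[5.8100 4.4750 6.3350 3.3800] k=[5 3 3 6]
t=8: x=[4.8100 3.1900 3.2850 5.7150] k=[6 0 3 3]
t=9: x=[5.4300 0.8550 2.7150 3.0000] k=[7 0 3 0]
t=10: x=[6.3350 0.9500 2.4300 0.2850] k=[6 0 5 0]
t=11: x=[5.4300 1.0450 4.0500 0.4750] k=[7 2 5 0]
t=12: x=[6.5250 2.7600 4.2400 0.4750] k=[8 3 2 0]
t=13: x=[7.5250 3.3800 1.9050 0.1900] k=[10 1 5 0]
t=14: x=[9.1450 2.2350 4.1450 0.4750] k=[10 1 6 1]

0.1636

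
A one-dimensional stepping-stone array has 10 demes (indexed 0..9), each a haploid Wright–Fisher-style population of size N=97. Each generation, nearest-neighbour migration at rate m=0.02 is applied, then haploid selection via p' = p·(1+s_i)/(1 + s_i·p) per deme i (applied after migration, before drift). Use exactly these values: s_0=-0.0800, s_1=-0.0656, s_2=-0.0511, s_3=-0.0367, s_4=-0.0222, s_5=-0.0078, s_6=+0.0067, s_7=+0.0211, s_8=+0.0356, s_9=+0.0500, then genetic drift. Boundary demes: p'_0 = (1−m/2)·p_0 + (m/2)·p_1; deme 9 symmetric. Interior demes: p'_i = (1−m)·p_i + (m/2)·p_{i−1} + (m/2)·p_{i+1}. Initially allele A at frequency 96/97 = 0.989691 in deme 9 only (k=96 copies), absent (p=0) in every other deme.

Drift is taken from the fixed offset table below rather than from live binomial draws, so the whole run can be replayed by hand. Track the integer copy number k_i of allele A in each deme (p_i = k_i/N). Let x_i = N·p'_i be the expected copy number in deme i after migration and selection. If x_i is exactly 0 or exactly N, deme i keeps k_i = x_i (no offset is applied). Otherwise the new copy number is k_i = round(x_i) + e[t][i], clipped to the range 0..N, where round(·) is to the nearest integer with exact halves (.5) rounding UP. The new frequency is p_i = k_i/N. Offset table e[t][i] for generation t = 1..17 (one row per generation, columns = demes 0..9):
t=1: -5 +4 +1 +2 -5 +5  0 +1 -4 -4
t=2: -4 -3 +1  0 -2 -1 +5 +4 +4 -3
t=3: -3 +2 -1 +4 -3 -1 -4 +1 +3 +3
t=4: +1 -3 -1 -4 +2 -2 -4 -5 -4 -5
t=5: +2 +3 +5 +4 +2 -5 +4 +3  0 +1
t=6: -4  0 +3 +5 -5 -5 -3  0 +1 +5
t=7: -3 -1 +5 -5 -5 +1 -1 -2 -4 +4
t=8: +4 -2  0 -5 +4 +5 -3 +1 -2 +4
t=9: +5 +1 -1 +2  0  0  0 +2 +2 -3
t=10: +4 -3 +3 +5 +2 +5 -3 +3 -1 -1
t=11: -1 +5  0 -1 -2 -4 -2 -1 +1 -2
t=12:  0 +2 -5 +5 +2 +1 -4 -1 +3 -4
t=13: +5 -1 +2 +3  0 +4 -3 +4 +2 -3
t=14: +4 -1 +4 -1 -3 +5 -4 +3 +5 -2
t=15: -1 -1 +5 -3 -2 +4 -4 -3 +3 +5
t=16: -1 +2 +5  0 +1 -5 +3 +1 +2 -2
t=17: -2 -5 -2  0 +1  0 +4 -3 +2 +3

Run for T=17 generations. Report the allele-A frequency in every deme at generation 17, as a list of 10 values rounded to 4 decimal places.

[0.0000, 0.0000, 0.0000, 0.0000, 0.0000, 0.0000, 0.0722, 0.0722, 0.3402, 0.8763]

t=0: k=[0 0 0 0 0 0 0 0 0 96]
t=1: x=[0.0000 0.0000 0.0000 0.0000 0.0000 0.0000 0.0000 0.0000 0.9938 95.1315] k=[0 0 0 0 0 0 0 0 0 91]
t=2: x=[0.0000 0.0000 0.0000 0.0000 0.0000 0.0000 0.0000 0.0000 0.9421 90.3966] k=[0 0 0 0 0 0 0 0 5 87]
t=3: x=[0.0000 0.0000 0.0000 0.0000 0.0000 0.0000 0.0000 0.0511 5.9628 86.6402] k=[0 0 0 0 0 0 0 1 9 90]
t=4: x=[0.0000 0.0000 0.0000 0.0000 0.0000 0.0000 0.0101 1.0923 10.0405 89.5333] k=[0 0 0 0 0 0 0 0 6 85]
t=5: x=[0.0000 0.0000 0.0000 0.0000 0.0000 0.0000 0.0000 0.0613 6.9524 84.7421] k=[0 0 0 0 0 0 0 3 7 86]
t=6: x=[0.0000 0.0000 0.0000 0.0000 0.0000 0.0000 0.0302 3.0715 8.0031 85.7061] k=[0 0 0 0 0 0 0 3 9 91]
t=7: x=[0.0000 0.0000 0.0000 0.0000 0.0000 0.0000 0.0302 3.0919 10.0714 90.4829] k=[0 0 0 0 0 0 0 1 6 94]
t=8: x=[0.0000 0.0000 0.0000 0.0000 0.0000 0.0000 0.0101 1.0617 7.0555 93.2977] k=[0 0 0 0 0 0 0 2 5 97]
t=9: x=[0.0000 0.0000 0.0000 0.0000 0.0000 0.0000 0.0201 2.0515 6.0865 96.1234] k=[0 0 0 0 0 0 0 4 8 93]
t=10: x=[0.0000 0.0000 0.0000 0.0000 0.0000 0.0000 0.0403 4.0808 9.0942 92.3699] k=[0 0 0 0 0 0 0 7 8 91]
t=11: x=[0.0000 0.0000 0.0000 0.0000 0.0000 0.0000 0.0705 7.0758 9.1045 90.4734] k=[0 0 0 0 0 0 0 6 10 88]
t=12: x=[0.0000 0.0000 0.0000 0.0000 0.0000 0.0000 0.0604 6.0982 11.0787 87.6408] k=[0 0 0 0 0 0 0 5 14 84]
t=13: x=[0.0000 0.0000 0.0000 0.0000 0.0000 0.0000 0.0503 5.1407 15.0494 83.8640] k=[0 0 0 0 0 0 0 9 17 81]
t=14: x=[0.0000 0.0000 0.0000 0.0000 0.0000 0.0000 0.0906 9.1618 18.0687 81.0219] k=[0 0 0 0 0 0 0 12 23 79]
t=15: x=[0.0000 0.0000 0.0000 0.0000 0.0000 0.0000 0.1208 12.2111 24.0776 79.1613] k=[0 0 0 0 0 0 0 9 27 84]
t=16: x=[0.0000 0.0000 0.0000 0.0000 0.0000 0.0000 0.0906 9.2635 28.0828 83.9895] k=[0 0 0 0 0 0 3 10 30 82]
t=17: x=[0.0000 0.0000 0.0000 0.0000 0.0000 0.0298 3.0597 10.3210 31.0538 82.1056] k=[0 0 0 0 0 0 7 7 33 85]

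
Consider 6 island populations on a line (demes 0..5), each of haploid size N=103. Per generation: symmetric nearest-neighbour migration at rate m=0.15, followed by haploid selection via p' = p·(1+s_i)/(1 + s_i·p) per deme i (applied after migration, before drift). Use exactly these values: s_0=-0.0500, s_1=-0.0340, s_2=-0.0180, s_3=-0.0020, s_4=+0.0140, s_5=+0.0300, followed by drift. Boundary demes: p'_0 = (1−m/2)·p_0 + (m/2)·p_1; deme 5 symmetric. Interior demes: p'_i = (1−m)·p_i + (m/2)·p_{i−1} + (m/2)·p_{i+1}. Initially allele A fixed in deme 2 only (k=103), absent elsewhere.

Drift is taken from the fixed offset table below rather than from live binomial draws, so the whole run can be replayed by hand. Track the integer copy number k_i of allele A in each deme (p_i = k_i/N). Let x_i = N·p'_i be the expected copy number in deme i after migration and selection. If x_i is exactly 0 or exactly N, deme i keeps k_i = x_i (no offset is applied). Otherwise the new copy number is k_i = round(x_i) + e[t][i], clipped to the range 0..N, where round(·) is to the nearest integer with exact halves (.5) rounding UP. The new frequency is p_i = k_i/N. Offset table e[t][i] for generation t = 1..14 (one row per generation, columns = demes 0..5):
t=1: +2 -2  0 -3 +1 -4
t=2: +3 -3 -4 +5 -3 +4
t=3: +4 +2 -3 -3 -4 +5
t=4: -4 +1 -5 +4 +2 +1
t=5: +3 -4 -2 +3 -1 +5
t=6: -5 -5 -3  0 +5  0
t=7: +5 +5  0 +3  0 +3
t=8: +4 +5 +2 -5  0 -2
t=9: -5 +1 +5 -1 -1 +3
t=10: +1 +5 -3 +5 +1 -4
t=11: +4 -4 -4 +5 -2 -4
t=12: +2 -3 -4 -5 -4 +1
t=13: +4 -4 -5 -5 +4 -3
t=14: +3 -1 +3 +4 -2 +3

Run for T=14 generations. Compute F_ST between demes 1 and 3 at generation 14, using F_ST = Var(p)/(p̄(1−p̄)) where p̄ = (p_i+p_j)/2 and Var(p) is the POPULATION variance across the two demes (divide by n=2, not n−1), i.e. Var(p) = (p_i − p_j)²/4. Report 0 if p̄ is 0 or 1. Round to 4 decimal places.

t=0: k=[0 0 103 0 0 0]
t=1: x=[0.0000 7.4814 87.3099 7.7107 0.0000 0.0000] k=[0 5 87 5 0 0]
t=2: x=[0.3563 10.4458 74.3257 10.7557 0.3802 0.0000] k=[3 7 70 16 0 0]
t=3: x=[3.1400 11.0783 60.7732 18.8192 1.2166 0.0000] k=[7 13 58 16 0 0]
t=4: x=[7.1032 15.4648 51.0073 17.9203 1.2166 0.0000] k=[3 16 46 22 3 0]
t=5: x=[3.7836 16.7834 41.4991 22.3400 4.2564 0.2317] k=[7 13 39 25 3 5]
t=6: x=[7.1032 14.0744 35.5758 24.3627 4.8640 4.9885] k=[2 9 33 24 10 5]
t=7: x=[2.4017 9.9594 30.1363 23.5886 10.8088 5.5276] k=[7 15 30 27 11 9]
t=8: x=[7.2467 15.0744 28.2759 25.9861 12.1987 9.3995] k=[11 20 30 21 12 7]
t=9: x=[11.1545 19.5218 28.2015 20.9665 12.4514 7.5800] k=[6 21 33 20 11 11]
t=10: x=[6.7922 20.2072 30.7319 20.2674 11.8197 11.2938] k=[8 25 28 25 13 7]
t=11: x=[8.8511 23.3201 27.1850 24.2878 13.6134 7.6569] k=[13 19 23 29 12 4]
t=12: x=[12.8615 18.3231 22.8256 27.2349 12.8303 4.7317] k=[15 15 19 22 9 6]
t=13: x=[14.3545 14.8548 18.6460 20.7668 9.8734 6.4001] k=[18 11 14 16 14 3]
t=14: x=[16.7433 11.3947 13.7077 15.6734 13.4871 3.9354] k=[20 10 17 20 11 7]

0.0189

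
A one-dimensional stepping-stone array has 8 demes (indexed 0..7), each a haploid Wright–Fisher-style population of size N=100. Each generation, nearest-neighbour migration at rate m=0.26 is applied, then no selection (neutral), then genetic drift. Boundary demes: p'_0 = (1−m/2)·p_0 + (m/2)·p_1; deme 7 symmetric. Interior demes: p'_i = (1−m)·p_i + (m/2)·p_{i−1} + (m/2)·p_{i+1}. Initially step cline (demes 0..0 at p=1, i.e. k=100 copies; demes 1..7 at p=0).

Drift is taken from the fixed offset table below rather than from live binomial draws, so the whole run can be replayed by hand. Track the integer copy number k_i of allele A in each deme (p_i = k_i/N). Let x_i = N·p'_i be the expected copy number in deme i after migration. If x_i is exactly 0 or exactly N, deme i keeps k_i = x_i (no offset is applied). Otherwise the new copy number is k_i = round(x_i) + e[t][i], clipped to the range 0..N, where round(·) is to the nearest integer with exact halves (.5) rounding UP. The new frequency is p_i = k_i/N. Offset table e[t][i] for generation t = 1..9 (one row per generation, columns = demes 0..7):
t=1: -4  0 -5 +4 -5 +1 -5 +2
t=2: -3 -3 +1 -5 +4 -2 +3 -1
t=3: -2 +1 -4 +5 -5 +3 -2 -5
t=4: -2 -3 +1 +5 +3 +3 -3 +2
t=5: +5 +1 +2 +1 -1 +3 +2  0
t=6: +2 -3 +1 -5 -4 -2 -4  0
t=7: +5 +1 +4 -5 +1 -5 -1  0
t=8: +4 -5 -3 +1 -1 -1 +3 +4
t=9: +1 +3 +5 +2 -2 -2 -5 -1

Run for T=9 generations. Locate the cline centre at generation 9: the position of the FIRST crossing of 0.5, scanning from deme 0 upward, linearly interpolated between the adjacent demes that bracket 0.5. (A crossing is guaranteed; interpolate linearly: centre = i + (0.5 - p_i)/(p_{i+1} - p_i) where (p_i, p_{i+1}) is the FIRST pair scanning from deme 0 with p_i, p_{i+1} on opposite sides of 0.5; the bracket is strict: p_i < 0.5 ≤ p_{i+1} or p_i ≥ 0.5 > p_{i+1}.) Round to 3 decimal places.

0.091

t=0: k=[100 0 0 0 0 0 0 0]
t=1: x=[87.0000 13.0000 0.0000 0.0000 0.0000 0.0000 0.0000 0.0000] k=[83 13 0 0 0 0 0 0]
t=2: x=[73.9000 20.4100 1.6900 0.0000 0.0000 0.0000 0.0000 0.0000] k=[71 17 3 0 0 0 0 0]
t=3: x=[63.9800 22.2000 4.4300 0.3900 0.0000 0.0000 0.0000 0.0000] k=[62 23 0 5 0 0 0 0]
t=4: x=[56.9300 25.0800 3.6400 3.7000 0.6500 0.0000 0.0000 0.0000] k=[55 22 5 9 4 0 0 0]
t=5: x=[50.7100 24.0800 7.7300 7.8300 4.1300 0.5200 0.0000 0.0000] k=[56 25 10 9 3 4 0 0]
t=6: x=[51.9700 27.0800 11.8200 8.3500 3.9100 3.3500 0.5200 0.0000] k=[54 24 13 3 0 1 0 0]
t=7: x=[50.1000 26.4700 13.1300 3.9100 0.5200 0.7400 0.1300 0.0000] k=[55 27 17 0 2 0 0 0]
t=8: x=[51.3600 29.3400 16.0900 2.4700 1.4800 0.2600 0.0000 0.0000] k=[55 24 13 3 0 0 0 0]
t=9: x=[50.9700 26.6000 13.1300 3.9100 0.3900 0.0000 0.0000 0.0000] k=[52 30 18 6 0 0 0 0]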